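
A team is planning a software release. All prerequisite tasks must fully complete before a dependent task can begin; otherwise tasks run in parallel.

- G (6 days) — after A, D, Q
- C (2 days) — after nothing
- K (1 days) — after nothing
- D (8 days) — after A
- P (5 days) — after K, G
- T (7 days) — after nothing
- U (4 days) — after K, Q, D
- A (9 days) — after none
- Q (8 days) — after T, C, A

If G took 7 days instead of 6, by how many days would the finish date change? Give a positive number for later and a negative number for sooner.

The binding path is A→Q→G→P = 9+8+6+5 = 28; finish at 28 days.
G lies on that path, so at 7 days the path becomes 29 days.
No other chain overtakes it, so the finish is 29 days.
Change in finish: 29 − 28 = +1 days.

1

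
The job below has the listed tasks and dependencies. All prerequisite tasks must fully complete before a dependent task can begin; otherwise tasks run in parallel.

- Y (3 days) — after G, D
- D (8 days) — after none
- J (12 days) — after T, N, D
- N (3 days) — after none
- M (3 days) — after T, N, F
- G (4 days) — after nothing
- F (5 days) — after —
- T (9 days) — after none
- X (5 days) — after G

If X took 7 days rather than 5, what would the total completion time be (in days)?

21

Critical path before the change: T→J = 9+12 = 21 giving 21 days.
X is off the critical path — its longest chain is 9 days, giving 12 of slack.
That remains the longest chain; total 21 days.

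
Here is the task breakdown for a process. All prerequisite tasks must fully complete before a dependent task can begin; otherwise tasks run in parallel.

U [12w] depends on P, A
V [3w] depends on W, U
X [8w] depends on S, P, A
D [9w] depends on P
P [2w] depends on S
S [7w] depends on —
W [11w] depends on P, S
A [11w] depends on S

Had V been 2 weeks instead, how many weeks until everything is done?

The binding path is S→A→U→V = 7+11+12+3 = 33; finish at 33 weeks.
Since V is critical, the -1 change carries straight to that chain (now 32 weeks).
The critical path is still S→A→U→V; finish is now 32 weeks.

32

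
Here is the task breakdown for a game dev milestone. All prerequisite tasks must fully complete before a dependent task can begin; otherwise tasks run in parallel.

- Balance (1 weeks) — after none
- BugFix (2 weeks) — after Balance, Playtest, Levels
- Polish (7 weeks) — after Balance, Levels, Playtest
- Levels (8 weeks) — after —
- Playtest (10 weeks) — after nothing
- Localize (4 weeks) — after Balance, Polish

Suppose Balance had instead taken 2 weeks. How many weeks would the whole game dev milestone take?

21

Critical path before the change: Playtest→Polish→Localize = 10+7+4 = 21 giving 21 weeks.
Balance is off the critical path — its longest chain is 12 weeks, giving 9 of slack.
No other chain overtakes it, so the finish is 21 weeks.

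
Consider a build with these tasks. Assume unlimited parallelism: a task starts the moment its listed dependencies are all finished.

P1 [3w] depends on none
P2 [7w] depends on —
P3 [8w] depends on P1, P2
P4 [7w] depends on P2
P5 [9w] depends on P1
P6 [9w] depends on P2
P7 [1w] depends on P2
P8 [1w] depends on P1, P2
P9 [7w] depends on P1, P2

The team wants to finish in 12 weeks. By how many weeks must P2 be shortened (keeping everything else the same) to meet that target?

4

Current finish: 16 weeks; target: 12.
P2 is on every critical path, so each week cut from P2 cuts the finish by one (this holds down to a finish of 12).
Need 16 − 12 = 4 weeks off P2 → P2 becomes 3 weeks, finish becomes 12.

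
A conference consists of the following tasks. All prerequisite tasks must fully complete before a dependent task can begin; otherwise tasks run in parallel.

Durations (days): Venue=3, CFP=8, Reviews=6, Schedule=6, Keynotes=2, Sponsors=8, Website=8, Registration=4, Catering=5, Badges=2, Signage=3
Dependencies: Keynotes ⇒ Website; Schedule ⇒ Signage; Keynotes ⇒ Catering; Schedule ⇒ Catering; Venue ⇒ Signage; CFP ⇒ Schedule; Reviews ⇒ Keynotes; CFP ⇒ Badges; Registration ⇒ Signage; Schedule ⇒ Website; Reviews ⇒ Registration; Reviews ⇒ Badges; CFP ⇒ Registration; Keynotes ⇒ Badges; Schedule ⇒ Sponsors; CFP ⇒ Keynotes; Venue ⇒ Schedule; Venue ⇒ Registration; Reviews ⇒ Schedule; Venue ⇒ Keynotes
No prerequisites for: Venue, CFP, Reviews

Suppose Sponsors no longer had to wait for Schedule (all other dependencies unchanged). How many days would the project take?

22

Original critical path: CFP→Schedule→Sponsors = 8+6+8 = 22 ⇒ 22 days.
Without Schedule→Sponsors, Sponsors's earliest start moves from 14 to 0.
New critical path: CFP→Schedule→Website = 8+6+8 = 22 ⇒ 22 days.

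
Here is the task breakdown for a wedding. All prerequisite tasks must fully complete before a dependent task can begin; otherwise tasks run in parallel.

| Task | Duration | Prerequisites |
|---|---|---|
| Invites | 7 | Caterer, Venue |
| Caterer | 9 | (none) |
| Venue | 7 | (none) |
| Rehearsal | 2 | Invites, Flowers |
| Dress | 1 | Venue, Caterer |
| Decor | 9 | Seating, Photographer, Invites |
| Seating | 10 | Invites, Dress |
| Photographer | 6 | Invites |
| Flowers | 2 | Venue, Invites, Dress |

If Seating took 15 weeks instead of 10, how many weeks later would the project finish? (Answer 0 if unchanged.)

5

As given, the longest chain is Caterer→Invites→Seating→Decor = 9+7+10+9 = 35, so the finish is 35 weeks.
Seating is on the critical path; changing it to 15 makes that path 40 weeks.
The critical path is still Caterer→Invites→Seating→Decor; finish is now 40 weeks.
Change in finish: 40 − 35 = +5 weeks.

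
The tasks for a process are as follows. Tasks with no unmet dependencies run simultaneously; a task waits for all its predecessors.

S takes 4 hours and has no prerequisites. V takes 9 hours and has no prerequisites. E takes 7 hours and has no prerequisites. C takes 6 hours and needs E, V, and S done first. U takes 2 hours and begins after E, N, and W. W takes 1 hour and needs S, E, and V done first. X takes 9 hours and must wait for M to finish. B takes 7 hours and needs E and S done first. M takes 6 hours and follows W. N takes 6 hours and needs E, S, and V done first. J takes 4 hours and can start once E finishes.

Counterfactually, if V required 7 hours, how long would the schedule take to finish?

23

Actual critical path: V→W→M→X = 9+1+6+9 = 25 ⇒ 25 hours.
Since V is critical, the -2 change carries straight to that chain (now 23 hours).
The binding chain switches to E→W→M→X = 7+1+6+9 = 23; finish 23 hours.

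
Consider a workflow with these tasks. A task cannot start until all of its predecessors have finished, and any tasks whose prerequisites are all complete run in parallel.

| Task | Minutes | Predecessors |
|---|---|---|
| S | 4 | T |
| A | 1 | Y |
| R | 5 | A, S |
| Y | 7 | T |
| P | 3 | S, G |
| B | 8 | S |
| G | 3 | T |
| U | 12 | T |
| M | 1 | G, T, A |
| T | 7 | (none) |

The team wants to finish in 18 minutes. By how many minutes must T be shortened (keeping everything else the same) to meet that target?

2

Current finish: 20 minutes; target: 18.
T is on every critical path, so each minute cut from T cuts the finish by one (this holds down to a finish of 14).
Need 20 − 18 = 2 minutes off T → T becomes 5 minutes, finish becomes 18.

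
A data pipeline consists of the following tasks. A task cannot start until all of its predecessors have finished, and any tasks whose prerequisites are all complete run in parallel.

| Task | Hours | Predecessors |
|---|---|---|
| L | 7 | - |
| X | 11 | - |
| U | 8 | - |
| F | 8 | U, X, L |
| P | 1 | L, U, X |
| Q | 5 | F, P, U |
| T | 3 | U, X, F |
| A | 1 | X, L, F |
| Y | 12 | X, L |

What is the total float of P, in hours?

7

Critical path: X→F→Q = 11+8+5 = 24, so the finish is 24 hours.
Longest path through P: 17 hours (earliest finish 12, latest finish 19).
So P can slip 19 − 12 = 7 hours.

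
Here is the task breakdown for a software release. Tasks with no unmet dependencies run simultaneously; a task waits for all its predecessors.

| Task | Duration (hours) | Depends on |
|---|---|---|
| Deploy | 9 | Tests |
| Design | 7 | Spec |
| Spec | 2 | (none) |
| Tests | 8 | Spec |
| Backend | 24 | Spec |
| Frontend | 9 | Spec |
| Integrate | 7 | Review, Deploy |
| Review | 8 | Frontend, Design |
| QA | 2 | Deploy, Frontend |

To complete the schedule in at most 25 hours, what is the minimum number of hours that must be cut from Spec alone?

1

Current finish: 26 hours; target: 25.
Spec is on every critical path, so each hour cut from Spec cuts the finish by one (this holds down to a finish of 25).
Need 26 − 25 = 1 hour off Spec → Spec becomes 1 hour, finish becomes 25.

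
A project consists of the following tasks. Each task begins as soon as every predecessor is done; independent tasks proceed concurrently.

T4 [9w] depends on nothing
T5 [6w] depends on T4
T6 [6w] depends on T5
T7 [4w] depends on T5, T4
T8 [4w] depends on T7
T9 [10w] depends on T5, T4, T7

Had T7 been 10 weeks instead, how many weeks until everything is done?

Actual critical path: T4→T5→T7→T9 = 9+6+4+10 = 29 ⇒ 29 weeks.
T7 is on the critical path; changing it to 10 makes that path 35 weeks.
No other chain overtakes it, so the finish is 35 weeks.

35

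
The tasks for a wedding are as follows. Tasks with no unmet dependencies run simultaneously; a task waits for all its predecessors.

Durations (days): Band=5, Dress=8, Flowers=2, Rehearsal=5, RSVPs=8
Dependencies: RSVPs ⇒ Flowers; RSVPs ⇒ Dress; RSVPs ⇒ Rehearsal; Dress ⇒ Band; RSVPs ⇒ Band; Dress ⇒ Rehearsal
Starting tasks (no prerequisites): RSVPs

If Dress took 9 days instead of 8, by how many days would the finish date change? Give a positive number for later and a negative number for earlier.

Baseline: RSVPs→Dress→Band = 8+8+5 = 21 → 21 days.
Dress is on the critical path; changing it to 9 makes that path 22 days.
That remains the longest chain; total 22 days.
Change in finish: 22 − 21 = +1 days.

1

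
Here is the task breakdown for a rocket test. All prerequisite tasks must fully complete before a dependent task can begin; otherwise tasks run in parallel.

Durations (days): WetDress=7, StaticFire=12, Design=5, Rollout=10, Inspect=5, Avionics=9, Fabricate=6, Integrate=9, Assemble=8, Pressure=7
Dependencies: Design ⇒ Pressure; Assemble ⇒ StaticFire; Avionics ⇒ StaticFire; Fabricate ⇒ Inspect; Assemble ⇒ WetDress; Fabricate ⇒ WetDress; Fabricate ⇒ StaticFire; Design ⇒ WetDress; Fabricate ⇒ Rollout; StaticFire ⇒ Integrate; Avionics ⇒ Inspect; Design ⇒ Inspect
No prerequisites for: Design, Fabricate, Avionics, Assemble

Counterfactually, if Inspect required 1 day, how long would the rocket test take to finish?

Critical path before the change: Avionics→StaticFire→Integrate = 9+12+9 = 30 giving 30 days.
Inspect has 16 days of float (longest path through it is 14).
No other chain overtakes it, so the finish is 30 days.

30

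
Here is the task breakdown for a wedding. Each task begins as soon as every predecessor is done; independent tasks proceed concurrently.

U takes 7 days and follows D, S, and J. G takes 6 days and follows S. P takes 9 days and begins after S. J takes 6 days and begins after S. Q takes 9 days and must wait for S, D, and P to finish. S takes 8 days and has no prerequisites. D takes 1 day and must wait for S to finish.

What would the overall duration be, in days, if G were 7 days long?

Baseline: S→P→Q = 8+9+9 = 26 → 26 days.
G has 12 days of float (longest path through it is 14).
The critical path is still S→P→Q; finish is now 26 days.

26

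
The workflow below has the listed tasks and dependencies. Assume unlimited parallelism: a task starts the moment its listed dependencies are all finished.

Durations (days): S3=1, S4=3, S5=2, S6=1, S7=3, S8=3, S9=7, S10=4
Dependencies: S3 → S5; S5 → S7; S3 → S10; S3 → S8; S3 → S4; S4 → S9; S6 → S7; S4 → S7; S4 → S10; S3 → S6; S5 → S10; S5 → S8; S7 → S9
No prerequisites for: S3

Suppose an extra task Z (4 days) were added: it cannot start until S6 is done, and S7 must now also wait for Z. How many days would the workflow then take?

Originally the workflow takes 14 days.
With Z inserted, S7 now waits for max(S6, S4, S5, Z).
New critical path: S3→S6→Z→S7→S9 = 1+1+4+3+7 = 16 ⇒ 16 days.

16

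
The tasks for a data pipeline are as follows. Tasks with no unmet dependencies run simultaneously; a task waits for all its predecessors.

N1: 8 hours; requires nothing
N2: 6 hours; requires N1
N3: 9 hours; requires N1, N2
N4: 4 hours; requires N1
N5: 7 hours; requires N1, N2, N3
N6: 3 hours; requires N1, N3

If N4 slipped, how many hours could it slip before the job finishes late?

18

N1→N2→N3→N5 = 8+6+9+7 = 30 sets the makespan at 30 hours.
The longest chain containing N4 totals 12 hours.
Slack of N4 = 26 − 8 = 18 hours.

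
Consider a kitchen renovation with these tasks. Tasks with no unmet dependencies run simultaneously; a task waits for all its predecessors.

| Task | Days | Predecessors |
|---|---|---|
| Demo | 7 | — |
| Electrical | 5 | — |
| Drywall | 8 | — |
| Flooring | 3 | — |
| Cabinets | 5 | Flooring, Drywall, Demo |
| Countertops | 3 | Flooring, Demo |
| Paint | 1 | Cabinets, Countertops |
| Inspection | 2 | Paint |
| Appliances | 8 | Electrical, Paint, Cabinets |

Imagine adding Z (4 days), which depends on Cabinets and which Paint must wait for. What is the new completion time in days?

26

Originally the schedule takes 22 days.
With Z inserted, Paint now waits for max(Cabinets, Countertops, Z).
New critical path: Drywall→Cabinets→Z→Paint→Appliances = 8+5+4+1+8 = 26 ⇒ 26 days.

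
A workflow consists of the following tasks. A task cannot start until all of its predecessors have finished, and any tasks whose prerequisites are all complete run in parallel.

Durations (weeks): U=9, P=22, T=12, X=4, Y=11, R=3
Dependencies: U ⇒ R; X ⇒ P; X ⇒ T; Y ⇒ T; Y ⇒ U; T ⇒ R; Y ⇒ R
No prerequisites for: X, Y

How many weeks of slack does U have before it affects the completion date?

Critical path: X→P = 4+22 = 26, so the finish is 26 weeks.
U finishes as early as 20 and must finish by 23.
So U can slip 23 − 20 = 3 weeks.

3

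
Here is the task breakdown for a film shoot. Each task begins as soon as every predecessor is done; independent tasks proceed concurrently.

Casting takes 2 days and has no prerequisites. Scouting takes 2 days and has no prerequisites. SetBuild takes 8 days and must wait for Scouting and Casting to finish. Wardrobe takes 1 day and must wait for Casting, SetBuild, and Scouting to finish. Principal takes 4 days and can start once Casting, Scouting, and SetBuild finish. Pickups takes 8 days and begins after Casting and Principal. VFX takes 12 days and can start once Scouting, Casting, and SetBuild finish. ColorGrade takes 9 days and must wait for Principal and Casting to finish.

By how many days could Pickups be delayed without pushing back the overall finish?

1

Critical path: Casting→SetBuild→Principal→ColorGrade = 2+8+4+9 = 23, so the finish is 23 days.
Longest path through Pickups: 22 days (earliest finish 22, latest finish 23).
Slack of Pickups = 15 − 14 = 1 day.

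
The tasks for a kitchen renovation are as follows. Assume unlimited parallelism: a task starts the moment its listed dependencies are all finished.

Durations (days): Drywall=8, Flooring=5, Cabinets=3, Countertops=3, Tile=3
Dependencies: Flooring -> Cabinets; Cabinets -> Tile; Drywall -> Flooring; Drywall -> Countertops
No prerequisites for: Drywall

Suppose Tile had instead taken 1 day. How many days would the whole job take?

Baseline: Drywall→Flooring→Cabinets→Tile = 8+5+3+3 = 19 → 19 days.
Since Tile is critical, the -2 change carries straight to that chain (now 17 days).
That remains the longest chain; total 17 days.

17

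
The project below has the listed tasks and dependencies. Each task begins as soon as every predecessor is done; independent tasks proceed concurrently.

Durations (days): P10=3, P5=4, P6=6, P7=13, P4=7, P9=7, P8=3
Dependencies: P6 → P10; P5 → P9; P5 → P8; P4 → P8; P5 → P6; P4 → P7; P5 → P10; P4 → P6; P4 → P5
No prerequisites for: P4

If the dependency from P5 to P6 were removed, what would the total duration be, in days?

20

With the dependency in place, P4→P5→P6→P10 = 7+4+6+3 = 20 sets the finish at 20 days.
Without P5→P6, P6's earliest start moves from 11 to 7.
The longest chain is now P4→P7 = 7+13 = 20, so the schedule takes 20 days.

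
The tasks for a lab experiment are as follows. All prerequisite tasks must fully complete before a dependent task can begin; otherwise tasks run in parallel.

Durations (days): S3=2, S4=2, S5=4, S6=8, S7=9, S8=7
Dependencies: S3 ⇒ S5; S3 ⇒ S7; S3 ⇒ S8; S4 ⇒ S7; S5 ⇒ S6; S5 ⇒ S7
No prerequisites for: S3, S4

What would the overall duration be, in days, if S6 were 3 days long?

The binding path is S3→S5→S7 = 2+4+9 = 15; finish at 15 days.
S6 has 1 day of float (longest path through it is 14).
The critical path is still S3→S5→S7; finish is now 15 days.

15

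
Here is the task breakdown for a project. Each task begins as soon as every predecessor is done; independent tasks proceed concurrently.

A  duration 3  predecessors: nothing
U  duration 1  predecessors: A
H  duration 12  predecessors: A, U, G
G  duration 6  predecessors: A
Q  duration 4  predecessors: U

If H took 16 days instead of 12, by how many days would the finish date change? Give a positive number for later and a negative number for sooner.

Critical path before the change: A→G→H = 3+6+12 = 21 giving 21 days.
Since H is critical, the +4 change carries straight to that chain (now 25 days).
No other chain overtakes it, so the finish is 25 days.
Change in finish: 25 − 21 = +4 days.

4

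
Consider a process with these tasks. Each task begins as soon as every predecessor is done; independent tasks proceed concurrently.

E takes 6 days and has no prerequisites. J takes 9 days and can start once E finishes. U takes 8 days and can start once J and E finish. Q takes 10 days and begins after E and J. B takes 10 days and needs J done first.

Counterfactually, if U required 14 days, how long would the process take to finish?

29

The binding path is E→J→Q = 6+9+10 = 25; finish at 25 days.
U has 2 days of float (longest path through it is 23).
The binding chain switches to E→J→U = 6+9+14 = 29; finish 29 days.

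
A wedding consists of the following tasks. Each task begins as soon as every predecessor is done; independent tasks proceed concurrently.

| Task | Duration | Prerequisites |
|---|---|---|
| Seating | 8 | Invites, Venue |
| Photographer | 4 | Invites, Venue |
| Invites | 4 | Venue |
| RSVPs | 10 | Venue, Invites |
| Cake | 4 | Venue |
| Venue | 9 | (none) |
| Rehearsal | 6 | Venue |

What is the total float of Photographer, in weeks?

6

Venue→Invites→RSVPs = 9+4+10 = 23 sets the makespan at 23 weeks.
Photographer finishes as early as 17 and must finish by 23.
So Photographer can slip 23 − 17 = 6 weeks.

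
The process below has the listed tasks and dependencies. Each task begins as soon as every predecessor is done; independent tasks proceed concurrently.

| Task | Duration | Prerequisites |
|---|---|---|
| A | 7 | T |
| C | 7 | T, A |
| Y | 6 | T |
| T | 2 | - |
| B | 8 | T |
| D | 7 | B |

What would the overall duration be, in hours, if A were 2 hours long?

17

The binding path is T→B→D = 2+8+7 = 17; finish at 17 hours.
A has 1 hour of float (longest path through it is 16).
No other chain overtakes it, so the finish is 17 hours.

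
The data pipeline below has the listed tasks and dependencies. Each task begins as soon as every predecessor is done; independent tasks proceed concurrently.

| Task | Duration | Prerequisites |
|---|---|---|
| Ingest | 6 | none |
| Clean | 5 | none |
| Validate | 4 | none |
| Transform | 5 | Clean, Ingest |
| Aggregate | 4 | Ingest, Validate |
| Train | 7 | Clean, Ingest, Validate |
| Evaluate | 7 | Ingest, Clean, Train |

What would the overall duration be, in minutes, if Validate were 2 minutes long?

20

The binding path is Ingest→Train→Evaluate = 6+7+7 = 20; finish at 20 minutes.
Validate has 2 minutes of float (longest path through it is 18).
The critical path is still Ingest→Train→Evaluate; finish is now 20 minutes.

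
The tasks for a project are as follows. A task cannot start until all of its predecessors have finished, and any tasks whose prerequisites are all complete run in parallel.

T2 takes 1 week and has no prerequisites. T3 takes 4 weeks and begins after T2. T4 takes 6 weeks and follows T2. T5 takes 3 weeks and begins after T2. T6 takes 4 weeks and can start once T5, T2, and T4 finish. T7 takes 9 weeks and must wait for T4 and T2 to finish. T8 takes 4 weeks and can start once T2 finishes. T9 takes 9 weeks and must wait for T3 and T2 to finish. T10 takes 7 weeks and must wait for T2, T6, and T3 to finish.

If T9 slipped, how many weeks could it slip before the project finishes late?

Critical path: T2→T4→T6→T10 = 1+6+4+7 = 18, so the finish is 18 weeks.
T9 finishes as early as 14 and must finish by 18.
Slack of T9 = 9 − 5 = 4 weeks.

4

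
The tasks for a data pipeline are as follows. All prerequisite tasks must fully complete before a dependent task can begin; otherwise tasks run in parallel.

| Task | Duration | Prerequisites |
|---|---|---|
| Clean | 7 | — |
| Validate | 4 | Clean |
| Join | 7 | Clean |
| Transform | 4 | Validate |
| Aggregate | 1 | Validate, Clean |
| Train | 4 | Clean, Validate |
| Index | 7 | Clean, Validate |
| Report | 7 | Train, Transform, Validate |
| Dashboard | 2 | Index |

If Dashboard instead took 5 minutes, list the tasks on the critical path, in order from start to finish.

The binding path is Clean→Validate→Transform→Report = 7+4+4+7 = 22; finish at 22 minutes.
Dashboard has 2 minutes of float (longest path through it is 20).
New critical path: Clean→Validate→Index→Dashboard = 7+4+7+5 = 23 ⇒ 23 minutes.

Clean, Validate, Index, Dashboard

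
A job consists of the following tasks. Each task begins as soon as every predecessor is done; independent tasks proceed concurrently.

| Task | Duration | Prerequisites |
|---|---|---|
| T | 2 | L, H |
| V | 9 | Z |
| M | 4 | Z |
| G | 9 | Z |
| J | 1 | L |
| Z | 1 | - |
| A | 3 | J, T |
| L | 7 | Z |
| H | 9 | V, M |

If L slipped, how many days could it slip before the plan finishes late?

Critical path: Z→V→H→T→A = 1+9+9+2+3 = 24, so the finish is 24 days.
L finishes as early as 8 and must finish by 19.
Float = 24 − 13 = 11.

11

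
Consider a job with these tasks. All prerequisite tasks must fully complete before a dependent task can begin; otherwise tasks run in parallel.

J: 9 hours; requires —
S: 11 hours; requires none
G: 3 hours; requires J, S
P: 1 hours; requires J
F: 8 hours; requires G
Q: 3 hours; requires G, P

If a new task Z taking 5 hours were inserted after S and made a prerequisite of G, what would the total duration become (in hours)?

Originally the schedule takes 22 hours.
With Z inserted, G now waits for max(J, S, Z).
New critical path: S→Z→G→F = 11+5+3+8 = 27 ⇒ 27 hours.

27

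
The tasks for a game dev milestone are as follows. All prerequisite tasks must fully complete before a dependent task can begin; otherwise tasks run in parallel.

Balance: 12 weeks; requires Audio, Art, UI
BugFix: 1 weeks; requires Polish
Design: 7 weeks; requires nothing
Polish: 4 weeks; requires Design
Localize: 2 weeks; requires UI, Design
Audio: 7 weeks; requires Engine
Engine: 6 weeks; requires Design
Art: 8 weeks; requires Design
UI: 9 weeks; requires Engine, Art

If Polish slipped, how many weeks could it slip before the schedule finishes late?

Critical path: Design→Art→UI→Balance = 7+8+9+12 = 36, so the finish is 36 weeks.
The longest chain containing Polish totals 12 weeks.
Slack of Polish = 31 − 7 = 24 weeks.

24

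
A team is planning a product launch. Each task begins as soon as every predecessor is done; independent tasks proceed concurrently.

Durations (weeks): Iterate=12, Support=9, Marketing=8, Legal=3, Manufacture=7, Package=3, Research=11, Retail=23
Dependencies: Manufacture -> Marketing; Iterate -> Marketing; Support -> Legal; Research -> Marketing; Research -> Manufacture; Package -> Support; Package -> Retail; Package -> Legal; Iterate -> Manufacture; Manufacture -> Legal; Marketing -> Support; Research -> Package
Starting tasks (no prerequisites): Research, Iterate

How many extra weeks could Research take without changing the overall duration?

1

The longest chain is Iterate→Manufacture→Marketing→Support→Legal = 12+7+8+9+3 = 39; overall finish 39 weeks.
Longest path through Research: 38 weeks (earliest finish 11, latest finish 12).
Slack of Research = 1 − 0 = 1 week.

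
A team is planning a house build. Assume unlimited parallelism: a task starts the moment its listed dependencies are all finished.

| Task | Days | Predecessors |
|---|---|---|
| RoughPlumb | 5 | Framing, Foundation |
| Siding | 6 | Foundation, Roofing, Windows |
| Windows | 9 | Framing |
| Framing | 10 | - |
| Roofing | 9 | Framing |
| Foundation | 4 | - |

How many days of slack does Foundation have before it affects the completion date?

Critical path: Framing→Roofing→Siding = 10+9+6 = 25, so the finish is 25 days.
The longest chain containing Foundation totals 10 days.
So Foundation can slip 19 − 4 = 15 days.

15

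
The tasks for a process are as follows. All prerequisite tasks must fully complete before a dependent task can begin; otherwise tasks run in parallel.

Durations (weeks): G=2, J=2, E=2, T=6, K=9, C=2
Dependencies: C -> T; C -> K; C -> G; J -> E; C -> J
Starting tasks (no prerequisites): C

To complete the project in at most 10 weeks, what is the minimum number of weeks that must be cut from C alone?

1

Current finish: 11 weeks; target: 10.
C is on every critical path, so each week cut from C cuts the finish by one (this holds down to a finish of 10).
Need 11 − 10 = 1 week off C → C becomes 1 week, finish becomes 10.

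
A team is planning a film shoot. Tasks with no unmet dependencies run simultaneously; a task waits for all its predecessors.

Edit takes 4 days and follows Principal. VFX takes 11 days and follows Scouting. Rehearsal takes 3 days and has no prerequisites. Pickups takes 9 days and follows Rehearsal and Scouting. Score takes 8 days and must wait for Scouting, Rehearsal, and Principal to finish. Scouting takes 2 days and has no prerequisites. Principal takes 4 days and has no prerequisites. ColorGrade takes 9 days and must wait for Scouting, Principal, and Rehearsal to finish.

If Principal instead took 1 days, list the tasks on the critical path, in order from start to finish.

Baseline: Principal→ColorGrade = 4+9 = 13 → 13 days.
Since Principal is critical, the -3 change carries straight to that chain (now 10 days).
The binding chain switches to Scouting→VFX = 2+11 = 13; finish 13 days.

Scouting, VFX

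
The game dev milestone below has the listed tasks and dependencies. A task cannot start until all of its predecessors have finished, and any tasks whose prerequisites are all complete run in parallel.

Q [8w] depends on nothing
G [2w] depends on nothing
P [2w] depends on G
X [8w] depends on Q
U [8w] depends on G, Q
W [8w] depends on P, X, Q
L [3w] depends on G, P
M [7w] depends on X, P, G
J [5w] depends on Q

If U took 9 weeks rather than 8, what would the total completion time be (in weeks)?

24

As given, the longest chain is Q→X→W = 8+8+8 = 24, so the finish is 24 weeks.
U is off the critical path — its longest chain is 16 weeks, giving 8 of slack.
That remains the longest chain; total 24 weeks.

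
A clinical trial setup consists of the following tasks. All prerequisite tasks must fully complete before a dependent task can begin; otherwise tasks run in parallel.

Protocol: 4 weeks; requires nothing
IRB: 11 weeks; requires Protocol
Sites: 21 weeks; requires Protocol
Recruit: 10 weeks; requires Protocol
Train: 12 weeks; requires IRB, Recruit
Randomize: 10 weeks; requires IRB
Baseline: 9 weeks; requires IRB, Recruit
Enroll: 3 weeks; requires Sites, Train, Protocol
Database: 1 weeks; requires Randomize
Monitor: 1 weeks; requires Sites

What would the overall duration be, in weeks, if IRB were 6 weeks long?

29

Actual critical path: Protocol→IRB→Train→Enroll = 4+11+12+3 = 30 ⇒ 30 weeks.
IRB is on the critical path; changing it to 6 makes that path 25 weeks.
Now Protocol→Recruit→Train→Enroll = 4+10+12+3 = 29 is longest, so the finish becomes 29 weeks.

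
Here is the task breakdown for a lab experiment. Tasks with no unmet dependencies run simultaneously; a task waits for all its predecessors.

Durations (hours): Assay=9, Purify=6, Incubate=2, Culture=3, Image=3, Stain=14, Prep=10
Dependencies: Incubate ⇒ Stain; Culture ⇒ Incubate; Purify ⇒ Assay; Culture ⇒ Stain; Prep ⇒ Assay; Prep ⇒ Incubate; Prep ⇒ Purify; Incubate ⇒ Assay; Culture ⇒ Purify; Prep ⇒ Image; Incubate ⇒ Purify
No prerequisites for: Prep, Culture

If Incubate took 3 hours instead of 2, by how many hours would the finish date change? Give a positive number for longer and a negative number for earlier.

1

As given, the longest chain is Prep→Incubate→Purify→Assay = 10+2+6+9 = 27, so the finish is 27 hours.
Since Incubate is critical, the +1 change carries straight to that chain (now 28 hours).
The critical path is still Prep→Incubate→Purify→Assay; finish is now 28 hours.
Change in finish: 28 − 27 = +1 hours.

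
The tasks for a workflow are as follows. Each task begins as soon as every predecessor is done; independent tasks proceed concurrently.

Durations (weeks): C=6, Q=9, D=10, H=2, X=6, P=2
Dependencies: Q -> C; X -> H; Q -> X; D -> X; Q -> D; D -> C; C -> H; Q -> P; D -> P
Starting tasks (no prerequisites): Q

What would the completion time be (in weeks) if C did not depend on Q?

27

Original critical path: Q→D→C→H = 9+10+6+2 = 27 ⇒ 27 weeks.
Dropping Q→C doesn't change C's earliest start (19); another predecessor still binds.
New critical path: Q→D→C→H = 9+10+6+2 = 27 ⇒ 27 weeks.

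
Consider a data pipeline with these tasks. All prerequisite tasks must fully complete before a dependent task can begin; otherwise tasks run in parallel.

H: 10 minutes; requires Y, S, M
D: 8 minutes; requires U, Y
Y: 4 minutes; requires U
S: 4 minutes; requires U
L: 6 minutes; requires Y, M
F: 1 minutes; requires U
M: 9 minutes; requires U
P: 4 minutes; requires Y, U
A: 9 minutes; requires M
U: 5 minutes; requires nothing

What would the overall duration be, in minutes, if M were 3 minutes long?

19

Actual critical path: U→M→H = 5+9+10 = 24 ⇒ 24 minutes.
Since M is critical, the -6 change carries straight to that chain (now 18 minutes).
Now U→S→H = 5+4+10 = 19 is longest, so the finish becomes 19 minutes.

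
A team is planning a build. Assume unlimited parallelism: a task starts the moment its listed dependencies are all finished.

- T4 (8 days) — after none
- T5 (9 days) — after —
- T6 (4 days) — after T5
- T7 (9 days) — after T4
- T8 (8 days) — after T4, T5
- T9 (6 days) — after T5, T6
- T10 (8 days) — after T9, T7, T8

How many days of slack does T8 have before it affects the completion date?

T5→T6→T9→T10 = 9+4+6+8 = 27 sets the makespan at 27 days.
T8 finishes as early as 17 and must finish by 19.
Slack of T8 = 11 − 9 = 2 days.

2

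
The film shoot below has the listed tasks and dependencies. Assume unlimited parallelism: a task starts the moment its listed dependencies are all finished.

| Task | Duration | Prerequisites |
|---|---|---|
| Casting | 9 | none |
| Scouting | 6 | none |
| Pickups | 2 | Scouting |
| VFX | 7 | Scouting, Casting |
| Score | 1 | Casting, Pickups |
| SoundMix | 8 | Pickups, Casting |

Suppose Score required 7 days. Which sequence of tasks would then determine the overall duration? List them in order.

Casting, SoundMix

Baseline: Casting→SoundMix = 9+8 = 17 → 17 days.
The longest path through Score is only 10 days, so Score has float 7.
The critical path is still Casting→SoundMix; finish is now 17 days.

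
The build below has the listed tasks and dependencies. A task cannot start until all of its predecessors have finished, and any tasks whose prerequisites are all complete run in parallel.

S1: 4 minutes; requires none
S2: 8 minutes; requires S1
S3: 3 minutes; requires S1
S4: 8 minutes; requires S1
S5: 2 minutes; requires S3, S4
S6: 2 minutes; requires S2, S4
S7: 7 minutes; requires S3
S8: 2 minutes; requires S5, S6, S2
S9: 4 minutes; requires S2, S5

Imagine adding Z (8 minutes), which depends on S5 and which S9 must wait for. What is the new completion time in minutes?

26

Originally the project takes 18 minutes.
With Z inserted, S9 now waits for max(S2, S5, Z).
New critical path: S1→S4→S5→Z→S9 = 4+8+2+8+4 = 26 ⇒ 26 minutes.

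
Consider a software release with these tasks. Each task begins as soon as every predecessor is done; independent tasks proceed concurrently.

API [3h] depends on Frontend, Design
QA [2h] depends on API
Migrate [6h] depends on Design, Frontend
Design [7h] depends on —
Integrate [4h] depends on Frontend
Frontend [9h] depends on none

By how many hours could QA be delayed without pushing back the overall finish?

The longest chain is Frontend→Migrate = 9+6 = 15; overall finish 15 hours.
Longest path through QA: 14 hours (earliest finish 14, latest finish 15).
So QA can slip 15 − 14 = 1 hour.

1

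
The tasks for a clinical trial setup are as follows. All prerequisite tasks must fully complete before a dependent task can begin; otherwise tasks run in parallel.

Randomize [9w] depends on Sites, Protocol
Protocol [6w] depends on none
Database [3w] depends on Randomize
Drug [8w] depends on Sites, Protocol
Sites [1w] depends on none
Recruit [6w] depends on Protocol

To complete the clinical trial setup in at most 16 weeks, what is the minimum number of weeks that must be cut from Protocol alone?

Current finish: 18 weeks; target: 16.
Protocol is on every critical path, so each week cut from Protocol cuts the finish by one (this holds down to a finish of 13).
Need 18 − 16 = 2 weeks off Protocol → Protocol becomes 4 weeks, finish becomes 16.

2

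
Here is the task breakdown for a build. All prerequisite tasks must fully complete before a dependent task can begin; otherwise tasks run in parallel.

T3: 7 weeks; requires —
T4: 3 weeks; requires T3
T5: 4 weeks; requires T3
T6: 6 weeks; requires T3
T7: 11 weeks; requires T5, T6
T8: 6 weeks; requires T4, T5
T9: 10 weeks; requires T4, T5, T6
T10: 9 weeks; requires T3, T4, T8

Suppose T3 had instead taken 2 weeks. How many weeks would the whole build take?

21

The binding path is T3→T5→T8→T10 = 7+4+6+9 = 26; finish at 26 weeks.
Since T3 is critical, the -5 change carries straight to that chain (now 21 weeks).
No other chain overtakes it, so the finish is 21 weeks.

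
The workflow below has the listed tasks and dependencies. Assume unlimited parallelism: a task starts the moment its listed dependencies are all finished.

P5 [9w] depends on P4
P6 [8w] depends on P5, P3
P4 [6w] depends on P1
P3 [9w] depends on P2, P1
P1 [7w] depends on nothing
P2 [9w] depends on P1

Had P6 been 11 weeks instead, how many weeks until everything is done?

36

Critical path before the change: P1→P2→P3→P6 = 7+9+9+8 = 33 giving 33 weeks.
P6 is on the critical path; changing it to 11 makes that path 36 weeks.
The critical path is still P1→P2→P3→P6; finish is now 36 weeks.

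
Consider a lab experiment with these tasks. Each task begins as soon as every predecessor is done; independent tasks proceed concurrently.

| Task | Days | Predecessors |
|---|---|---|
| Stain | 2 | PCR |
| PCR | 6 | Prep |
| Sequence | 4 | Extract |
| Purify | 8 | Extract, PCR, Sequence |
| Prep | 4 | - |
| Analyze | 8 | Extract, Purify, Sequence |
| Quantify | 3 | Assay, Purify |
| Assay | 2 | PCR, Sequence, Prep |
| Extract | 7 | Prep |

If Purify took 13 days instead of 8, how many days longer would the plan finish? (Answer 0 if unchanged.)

Critical path before the change: Prep→Extract→Sequence→Purify→Analyze = 4+7+4+8+8 = 31 giving 31 days.
Purify is on the critical path; changing it to 13 makes that path 36 days.
The critical path is still Prep→Extract→Sequence→Purify→Analyze; finish is now 36 days.
Change in finish: 36 − 31 = +5 days.

5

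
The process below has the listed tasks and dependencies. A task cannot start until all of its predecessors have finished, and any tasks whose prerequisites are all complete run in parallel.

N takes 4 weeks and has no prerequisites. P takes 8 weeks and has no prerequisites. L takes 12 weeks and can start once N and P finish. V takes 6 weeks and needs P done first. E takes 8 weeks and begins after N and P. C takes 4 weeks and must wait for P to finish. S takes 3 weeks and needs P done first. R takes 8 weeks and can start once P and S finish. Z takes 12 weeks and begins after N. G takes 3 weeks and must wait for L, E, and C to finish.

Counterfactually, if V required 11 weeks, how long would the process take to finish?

Critical path before the change: P→L→G = 8+12+3 = 23 giving 23 weeks.
The longest path through V is only 14 weeks, so V has float 9.
That remains the longest chain; total 23 weeks.

23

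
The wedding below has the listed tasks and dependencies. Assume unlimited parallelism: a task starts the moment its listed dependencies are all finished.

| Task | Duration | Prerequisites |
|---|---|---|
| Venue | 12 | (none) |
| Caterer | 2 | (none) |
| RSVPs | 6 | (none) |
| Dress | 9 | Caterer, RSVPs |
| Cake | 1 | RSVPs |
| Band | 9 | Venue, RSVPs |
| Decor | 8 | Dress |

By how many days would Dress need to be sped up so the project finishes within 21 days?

Current finish: 23 days; target: 21.
Dress is on every critical path, so each day cut from Dress cuts the finish by one (this holds down to a finish of 21).
Need 23 − 21 = 2 days off Dress → Dress becomes 7 days, finish becomes 21.

2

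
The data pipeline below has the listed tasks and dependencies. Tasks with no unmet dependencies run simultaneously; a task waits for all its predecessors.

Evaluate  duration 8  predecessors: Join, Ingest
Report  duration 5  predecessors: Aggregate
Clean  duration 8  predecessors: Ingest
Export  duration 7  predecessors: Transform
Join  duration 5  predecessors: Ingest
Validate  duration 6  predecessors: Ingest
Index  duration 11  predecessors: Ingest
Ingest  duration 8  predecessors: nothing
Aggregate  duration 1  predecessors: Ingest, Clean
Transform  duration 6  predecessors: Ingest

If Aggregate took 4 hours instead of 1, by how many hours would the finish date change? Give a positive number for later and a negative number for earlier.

Baseline: Ingest→Clean→Aggregate→Report = 8+8+1+5 = 22 → 22 hours.
Since Aggregate is critical, the +3 change carries straight to that chain (now 25 hours).
No other chain overtakes it, so the finish is 25 hours.
Change in finish: 25 − 22 = +3 hours.

3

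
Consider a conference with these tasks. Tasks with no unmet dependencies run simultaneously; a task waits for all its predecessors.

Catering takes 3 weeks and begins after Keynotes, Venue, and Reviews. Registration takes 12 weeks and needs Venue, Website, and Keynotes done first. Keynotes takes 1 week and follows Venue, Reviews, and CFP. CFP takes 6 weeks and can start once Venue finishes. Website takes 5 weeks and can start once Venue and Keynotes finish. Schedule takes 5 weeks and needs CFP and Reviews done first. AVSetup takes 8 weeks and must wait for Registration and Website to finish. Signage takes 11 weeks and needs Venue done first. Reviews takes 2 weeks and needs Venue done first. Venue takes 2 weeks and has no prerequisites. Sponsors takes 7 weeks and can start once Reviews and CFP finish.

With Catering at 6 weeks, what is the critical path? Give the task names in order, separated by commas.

As given, the longest chain is Venue→CFP→Keynotes→Website→Registration→AVSetup = 2+6+1+5+12+8 = 34, so the finish is 34 weeks.
The longest path through Catering is only 12 weeks, so Catering has float 22.
That remains the longest chain; total 34 weeks.

Venue, CFP, Keynotes, Website, Registration, AVSetup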